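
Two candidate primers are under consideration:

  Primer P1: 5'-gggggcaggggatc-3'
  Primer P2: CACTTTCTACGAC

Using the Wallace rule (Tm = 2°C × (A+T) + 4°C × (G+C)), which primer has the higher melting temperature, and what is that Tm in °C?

Primer P1, 50°C

Primer P1: A+T=3, G+C=11 → Tm = 2(3)+4(11) = 50°C
Primer P2: A+T=7, G+C=6 → Tm = 2(7)+4(6) = 38°C
50°C vs 38°C → primer P1 is higher.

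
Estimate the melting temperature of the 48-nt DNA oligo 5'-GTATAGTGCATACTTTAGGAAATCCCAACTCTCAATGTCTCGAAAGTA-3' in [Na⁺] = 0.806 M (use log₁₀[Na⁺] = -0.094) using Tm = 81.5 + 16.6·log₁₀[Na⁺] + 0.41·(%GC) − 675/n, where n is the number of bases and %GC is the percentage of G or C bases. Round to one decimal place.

81.3°C

Length n = 48. T=14, G=8, C=10, A=16
G+C = 18, so %GC = 18/48 × 100 = 37.5%
Salt term: 16.6 × (-0.094) = -1.56
GC term: 0.41 × 37.5 = 15.375; length term: −675/48 = −14.062
Tm = 81.5 + (-1.56) + 15.375 − 14.062 = 81.253 → 81.3°C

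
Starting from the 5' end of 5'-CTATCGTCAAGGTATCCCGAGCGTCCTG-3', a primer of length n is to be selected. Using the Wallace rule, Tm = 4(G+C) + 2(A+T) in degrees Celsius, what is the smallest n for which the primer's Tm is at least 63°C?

n = 21

First 20 bases: CTATCGTCAAGGTATCCCGA → Tm = 60°C (< 63°C)
First 21 bases: CTATCGTCAAGGTATCCCGAG → Tm = 64°C (≥ 63°C)
Since every base adds ≥2°C, Tm only increases with n, so the threshold is first crossed at n = 21.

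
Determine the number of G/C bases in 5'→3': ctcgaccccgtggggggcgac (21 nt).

17

Counting bases: C=8, G=9, T=2, A=2
Total G or C: 9 + 8 = 17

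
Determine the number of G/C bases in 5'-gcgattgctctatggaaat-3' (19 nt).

8

T=6, A=5, C=3, G=5
G+C = 5 + 3 = 8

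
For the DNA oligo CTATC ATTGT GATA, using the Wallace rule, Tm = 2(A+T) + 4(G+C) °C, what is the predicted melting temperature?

36°C

C=2, G=2, A=4, T=6
A+T = 10, G+C = 4
Tm = 2(10) + 4(4) = 20 + 16 = 36°C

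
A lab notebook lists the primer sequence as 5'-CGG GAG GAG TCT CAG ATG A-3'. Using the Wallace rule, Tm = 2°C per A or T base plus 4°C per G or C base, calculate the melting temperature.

Base counts: A=5, C=3, T=3, G=8
A+T = 8, G+C = 11
Tm = 2(8) + 4(11) = 16 + 44 = 60°C

60°C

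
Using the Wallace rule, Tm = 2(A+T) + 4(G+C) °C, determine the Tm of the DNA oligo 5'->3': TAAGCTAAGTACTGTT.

42°C

A=5, T=6, C=2, G=3
So N_AT = 11 and N_GC = 5.
Tm = 2(11) + 4(5) = 22 + 20 = 42°C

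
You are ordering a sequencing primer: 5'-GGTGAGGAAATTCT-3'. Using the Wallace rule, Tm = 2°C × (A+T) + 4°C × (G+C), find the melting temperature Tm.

40°C

Base counts: C=1, G=5, T=4, A=4
AT pairs contribute 8, GC pairs contribute 6.
Tm = 2(8) + 4(6) = 16 + 24 = 40°C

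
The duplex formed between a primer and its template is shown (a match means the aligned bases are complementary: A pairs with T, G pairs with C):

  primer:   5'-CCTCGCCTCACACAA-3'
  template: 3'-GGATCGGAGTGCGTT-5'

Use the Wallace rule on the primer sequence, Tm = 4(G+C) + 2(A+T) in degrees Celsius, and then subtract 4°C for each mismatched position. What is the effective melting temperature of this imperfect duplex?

40°C

Primer base counts: A=4, T=2, G=1, C=8 → A+T=6, G+C=9
Perfect-match Tm = 2(6) + 4(9) = 12 + 36 = 48°C
Mismatches (positions where the bases are not complementary): 2 (at positions 4, 12)
Effective Tm = 48 − 2×4 = 48 − 8 = 40°C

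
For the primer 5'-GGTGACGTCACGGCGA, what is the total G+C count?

11

A=3, T=2, C=4, G=7
Total G or C: 7 + 4 = 11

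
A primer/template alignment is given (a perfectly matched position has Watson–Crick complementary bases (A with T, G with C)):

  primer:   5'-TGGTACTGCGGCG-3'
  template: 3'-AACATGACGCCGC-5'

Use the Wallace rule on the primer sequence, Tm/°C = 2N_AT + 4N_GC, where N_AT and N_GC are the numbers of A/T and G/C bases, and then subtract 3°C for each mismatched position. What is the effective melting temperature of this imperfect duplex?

41°C

Primer base counts: A=1, T=3, G=6, C=3 → A+T=4, G+C=9
Perfect-match Tm = 2(4) + 4(9) = 8 + 36 = 44°C
Mismatches (positions where the bases are not complementary): 1 (at position 2)
Effective Tm = 44 − 1×3 = 44 − 3 = 41°C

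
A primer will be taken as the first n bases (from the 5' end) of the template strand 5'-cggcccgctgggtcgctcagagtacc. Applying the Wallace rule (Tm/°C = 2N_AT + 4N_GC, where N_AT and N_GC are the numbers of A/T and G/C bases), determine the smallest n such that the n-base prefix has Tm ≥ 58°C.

n = 16

First 15 bases: CGGCCCGCTGGGTCG → Tm = 56°C (< 58°C)
First 16 bases: CGGCCCGCTGGGTCGC → Tm = 60°C (≥ 58°C)
Each additional base adds 2°C (A/T) or 4°C (G/C), so Tm is non-decreasing in n; n = 16 is the first length to reach 58°C.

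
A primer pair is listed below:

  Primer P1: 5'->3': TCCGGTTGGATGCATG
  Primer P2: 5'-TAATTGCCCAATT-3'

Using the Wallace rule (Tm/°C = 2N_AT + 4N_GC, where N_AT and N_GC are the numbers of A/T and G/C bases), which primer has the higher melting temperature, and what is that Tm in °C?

Primer P1, 50°C

Primer P1: A+T=7, G+C=9 → Tm = 2(7)+4(9) = 50°C
Primer P2: A+T=9, G+C=4 → Tm = 2(9)+4(4) = 34°C
50°C vs 34°C → primer P1 is higher.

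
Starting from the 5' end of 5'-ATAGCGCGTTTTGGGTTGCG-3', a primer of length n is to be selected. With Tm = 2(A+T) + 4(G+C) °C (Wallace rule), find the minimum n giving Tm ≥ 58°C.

n = 19

First 18 bases: ATAGCGCGTTTTGGGTTG → Tm = 54°C (< 58°C)
First 19 bases: ATAGCGCGTTTTGGGTTGC → Tm = 58°C (≥ 58°C)
Each additional base adds 2°C (A/T) or 4°C (G/C), so Tm is non-decreasing in n; n = 19 is the first length to reach 58°C.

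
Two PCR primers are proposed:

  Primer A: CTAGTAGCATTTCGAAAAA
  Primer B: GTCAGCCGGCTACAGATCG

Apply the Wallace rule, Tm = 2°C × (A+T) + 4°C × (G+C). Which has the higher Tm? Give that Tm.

Primer A: A+T=13, G+C=6 → Tm = 2(13)+4(6) = 50°C
Primer B: A+T=7, G+C=12 → Tm = 2(7)+4(12) = 62°C
50°C vs 62°C → primer B is higher.

Primer B, 62°C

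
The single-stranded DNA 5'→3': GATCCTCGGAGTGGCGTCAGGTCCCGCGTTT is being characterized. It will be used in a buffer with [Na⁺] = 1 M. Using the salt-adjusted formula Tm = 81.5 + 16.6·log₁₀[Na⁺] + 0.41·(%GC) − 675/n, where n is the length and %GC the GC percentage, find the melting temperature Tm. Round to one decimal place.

Length n = 31. Counting bases: G=11, T=8, A=3, C=9
G+C = 20, so %GC = 20/31 × 100 = 64.516%
Salt term: 16.6 × (0) = 0
GC term: 0.41 × 64.516 = 26.452; length term: −675/31 = −21.774
Tm = 81.5 + (0) + 26.452 − 21.774 = 86.178 → 86.2°C

86.2°C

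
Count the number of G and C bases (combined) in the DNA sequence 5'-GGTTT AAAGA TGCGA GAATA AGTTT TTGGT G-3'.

Counting bases: T=11, A=9, G=10, C=1
Total G or C: 10 + 1 = 11

11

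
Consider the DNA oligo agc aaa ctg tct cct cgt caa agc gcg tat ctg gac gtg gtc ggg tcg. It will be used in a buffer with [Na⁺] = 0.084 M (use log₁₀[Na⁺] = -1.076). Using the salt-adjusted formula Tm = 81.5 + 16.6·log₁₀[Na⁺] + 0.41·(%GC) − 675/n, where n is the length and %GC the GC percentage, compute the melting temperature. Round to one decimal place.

73.5°C

Length n = 48. G=15, T=11, C=13, A=9
G+C = 28, so %GC = 28/48 × 100 = 58.333%
Salt term: 16.6 × (-1.076) = -17.862
GC term: 0.41 × 58.333 = 23.917; length term: −675/48 = −14.062
Tm = 81.5 + (-17.862) + 23.917 − 14.062 = 73.493 → 73.5°C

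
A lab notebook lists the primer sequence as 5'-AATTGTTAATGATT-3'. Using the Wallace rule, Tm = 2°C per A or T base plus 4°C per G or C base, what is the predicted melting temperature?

32°C

Base counts: C=0, A=5, T=7, G=2
AT pairs contribute 12, GC pairs contribute 2.
Tm = 2×12 + 4×2 = 32°C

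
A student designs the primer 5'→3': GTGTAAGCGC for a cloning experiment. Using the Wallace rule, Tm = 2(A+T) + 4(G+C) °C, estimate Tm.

32°C

Counting bases: T=2, A=2, G=4, C=2
AT pairs contribute 4, GC pairs contribute 6.
Tm = 2×4 + 4×6 = 32°C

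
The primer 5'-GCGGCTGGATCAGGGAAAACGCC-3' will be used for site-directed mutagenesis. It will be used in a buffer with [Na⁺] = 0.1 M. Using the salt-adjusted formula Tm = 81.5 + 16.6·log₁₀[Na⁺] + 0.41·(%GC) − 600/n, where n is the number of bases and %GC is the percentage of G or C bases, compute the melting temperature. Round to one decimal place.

Length n = 23. T=2, G=9, A=6, C=6
G+C = 15, so %GC = 15/23 × 100 = 65.217%
Salt term: 16.6 × (-1) = -16.6
GC term: 0.41 × 65.217 = 26.739; length term: −600/23 = −26.087
Tm = 81.5 + (-16.6) + 26.739 − 26.087 = 65.552 → 65.6°C

65.6°C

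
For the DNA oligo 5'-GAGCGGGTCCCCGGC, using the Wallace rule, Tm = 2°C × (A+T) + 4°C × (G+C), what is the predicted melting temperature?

Base counts: C=6, T=1, G=7, A=1
So N_AT = 2 and N_GC = 13.
Tm = 2×2 + 4×13 = 56°C

56°C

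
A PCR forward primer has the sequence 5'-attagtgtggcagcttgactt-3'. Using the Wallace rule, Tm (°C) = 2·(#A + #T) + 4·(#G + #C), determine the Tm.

60°C

Counting bases: C=3, T=8, G=6, A=4
A+T = 12, G+C = 9
Tm = 2×12 + 4×9 = 60°C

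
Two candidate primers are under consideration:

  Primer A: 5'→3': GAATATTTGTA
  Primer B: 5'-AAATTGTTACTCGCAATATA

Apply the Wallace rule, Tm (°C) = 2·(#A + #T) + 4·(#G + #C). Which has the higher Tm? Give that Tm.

Primer A: A+T=9, G+C=2 → Tm = 2(9)+4(2) = 26°C
Primer B: A+T=15, G+C=5 → Tm = 2(15)+4(5) = 50°C
26°C vs 50°C → primer B is higher.

Primer B, 50°C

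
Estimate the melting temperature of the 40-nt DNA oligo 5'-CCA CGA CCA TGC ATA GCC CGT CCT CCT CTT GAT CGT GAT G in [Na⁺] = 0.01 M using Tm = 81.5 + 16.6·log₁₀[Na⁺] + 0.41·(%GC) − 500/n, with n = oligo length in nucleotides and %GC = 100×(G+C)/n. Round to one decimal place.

59.4°C

Length n = 40. T=10, A=7, C=15, G=8
G+C = 23, so %GC = 23/40 × 100 = 57.5%
Salt term: 16.6 × (-2) = -33.2
GC term: 0.41 × 57.5 = 23.575; length term: −500/40 = −12.5
Tm = 81.5 + (-33.2) + 23.575 − 12.5 = 59.375 → 59.4°C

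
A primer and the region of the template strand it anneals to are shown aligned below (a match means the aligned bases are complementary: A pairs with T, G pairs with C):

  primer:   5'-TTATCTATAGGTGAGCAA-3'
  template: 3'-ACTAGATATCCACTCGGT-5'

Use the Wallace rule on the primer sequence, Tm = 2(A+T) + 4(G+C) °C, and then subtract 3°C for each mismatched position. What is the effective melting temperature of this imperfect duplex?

42°C

Primer base counts: A=6, T=6, G=4, C=2 → A+T=12, G+C=6
Perfect-match Tm = 2(12) + 4(6) = 24 + 24 = 48°C
Mismatches (positions where the bases are not complementary): 2 (at positions 2, 17)
Effective Tm = 48 − 2×3 = 48 − 6 = 42°C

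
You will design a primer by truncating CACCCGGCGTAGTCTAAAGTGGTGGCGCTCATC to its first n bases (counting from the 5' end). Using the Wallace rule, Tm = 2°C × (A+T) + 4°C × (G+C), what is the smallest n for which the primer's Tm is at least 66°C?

First 20 bases: CACCCGGCGTAGTCTAAAGT → Tm = 62°C (< 66°C)
First 21 bases: CACCCGGCGTAGTCTAAAGTG → Tm = 66°C (≥ 66°C)
Since every base adds ≥2°C, Tm only increases with n, so the threshold is first crossed at n = 21.

n = 21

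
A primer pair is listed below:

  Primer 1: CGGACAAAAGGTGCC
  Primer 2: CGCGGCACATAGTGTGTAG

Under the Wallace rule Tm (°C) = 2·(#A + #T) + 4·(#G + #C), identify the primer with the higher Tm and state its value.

Primer 2, 60°C

Primer 1: A+T=6, G+C=9 → Tm = 2(6)+4(9) = 48°C
Primer 2: A+T=8, G+C=11 → Tm = 2(8)+4(11) = 60°C
48°C vs 60°C → primer 2 is higher.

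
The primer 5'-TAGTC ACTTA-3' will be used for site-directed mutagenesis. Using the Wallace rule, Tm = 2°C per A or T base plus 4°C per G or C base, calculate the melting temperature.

Counting bases: G=1, C=2, A=3, T=4
A+T = 7, G+C = 3
Tm = 2×7 + 4×3 = 26°C

26°C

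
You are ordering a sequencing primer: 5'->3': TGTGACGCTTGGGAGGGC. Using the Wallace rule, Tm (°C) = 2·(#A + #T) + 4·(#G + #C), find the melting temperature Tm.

Scanning the sequence gives A=2, T=4, C=3, G=9.
AT pairs contribute 6, GC pairs contribute 12.
Tm = 2(6) + 4(12) = 12 + 48 = 60°C

60°C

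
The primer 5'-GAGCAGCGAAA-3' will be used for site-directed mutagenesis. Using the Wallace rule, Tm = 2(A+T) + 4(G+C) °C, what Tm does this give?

G=4, T=0, A=5, C=2
AT pairs contribute 5, GC pairs contribute 6.
Tm = 2(5) + 4(6) = 10 + 24 = 34°C

34°C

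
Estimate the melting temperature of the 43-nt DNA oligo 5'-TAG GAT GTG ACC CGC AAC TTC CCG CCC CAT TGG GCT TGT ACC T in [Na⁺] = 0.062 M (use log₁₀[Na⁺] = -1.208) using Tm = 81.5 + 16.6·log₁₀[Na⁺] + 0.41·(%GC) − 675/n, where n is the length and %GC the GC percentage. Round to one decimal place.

Length n = 43. T=11, A=7, G=10, C=15
G+C = 25, so %GC = 25/43 × 100 = 58.14%
Salt term: 16.6 × (-1.208) = -20.053
GC term: 0.41 × 58.14 = 23.837; length term: −675/43 = −15.698
Tm = 81.5 + (-20.053) + 23.837 − 15.698 = 69.586 → 69.6°C

69.6°C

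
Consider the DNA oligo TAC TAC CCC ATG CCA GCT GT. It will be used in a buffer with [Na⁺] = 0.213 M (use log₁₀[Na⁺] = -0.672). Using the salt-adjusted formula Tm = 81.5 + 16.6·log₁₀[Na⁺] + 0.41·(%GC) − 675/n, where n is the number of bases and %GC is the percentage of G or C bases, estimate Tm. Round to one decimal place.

59.1°C

Length n = 20. Base counts: C=8, T=5, A=4, G=3
G+C = 11, so %GC = 11/20 × 100 = 55%
Salt term: 16.6 × (-0.672) = -11.155
GC term: 0.41 × 55 = 22.55; length term: −675/20 = −33.75
Tm = 81.5 + (-11.155) + 22.55 − 33.75 = 59.145 → 59.1°C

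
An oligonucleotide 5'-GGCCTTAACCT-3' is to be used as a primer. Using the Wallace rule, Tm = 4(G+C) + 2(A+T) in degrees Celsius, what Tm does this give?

34°C

Base counts: C=4, G=2, A=2, T=3
AT pairs contribute 5, GC pairs contribute 6.
Tm = 2×5 + 4×6 = 34°C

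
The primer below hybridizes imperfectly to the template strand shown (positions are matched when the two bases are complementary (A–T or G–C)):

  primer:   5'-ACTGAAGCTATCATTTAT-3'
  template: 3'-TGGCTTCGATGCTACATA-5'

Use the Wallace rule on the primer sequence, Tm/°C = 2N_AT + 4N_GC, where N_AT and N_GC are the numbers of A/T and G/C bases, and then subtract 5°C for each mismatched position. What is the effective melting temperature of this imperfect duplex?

Primer base counts: A=6, T=7, G=2, C=3 → A+T=13, G+C=5
Perfect-match Tm = 2(13) + 4(5) = 26 + 20 = 46°C
Mismatches (positions where the bases are not complementary): 4 (at positions 3, 11, 12, 15)
Effective Tm = 46 − 4×5 = 46 − 20 = 26°C

26°C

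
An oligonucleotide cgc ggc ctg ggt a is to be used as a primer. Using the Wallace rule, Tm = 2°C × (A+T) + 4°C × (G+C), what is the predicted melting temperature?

46°C

Base counts: T=2, A=1, C=4, G=6
A+T = 3, G+C = 10
Tm = 2(3) + 4(10) = 6 + 40 = 46°C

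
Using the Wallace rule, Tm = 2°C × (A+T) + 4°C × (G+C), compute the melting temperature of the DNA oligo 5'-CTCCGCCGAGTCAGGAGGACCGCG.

84°C

Base counts: A=4, G=9, C=9, T=2
So N_AT = 6 and N_GC = 18.
Tm = 2(6) + 4(18) = 12 + 72 = 84°C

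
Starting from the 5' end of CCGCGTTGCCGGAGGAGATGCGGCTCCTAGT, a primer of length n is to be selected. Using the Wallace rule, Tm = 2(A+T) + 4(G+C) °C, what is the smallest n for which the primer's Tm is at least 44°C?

n = 12

First 11 bases: CCGCGTTGCCG → Tm = 40°C (< 44°C)
First 12 bases: CCGCGTTGCCGG → Tm = 44°C (≥ 44°C)
Each additional base adds 2°C (A/T) or 4°C (G/C), so Tm is non-decreasing in n; n = 12 is the first length to reach 44°C.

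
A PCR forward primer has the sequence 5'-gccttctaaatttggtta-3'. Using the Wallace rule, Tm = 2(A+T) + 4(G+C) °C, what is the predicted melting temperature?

C=3, A=4, T=8, G=3
So N_AT = 12 and N_GC = 6.
Tm = 2(12) + 4(6) = 24 + 24 = 48°C

48°C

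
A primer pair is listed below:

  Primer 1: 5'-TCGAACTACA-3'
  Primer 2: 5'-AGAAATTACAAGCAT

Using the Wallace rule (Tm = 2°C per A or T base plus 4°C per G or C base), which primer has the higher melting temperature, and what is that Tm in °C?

Primer 1: A+T=6, G+C=4 → Tm = 2(6)+4(4) = 28°C
Primer 2: A+T=11, G+C=4 → Tm = 2(11)+4(4) = 38°C
28°C vs 38°C → primer 2 is higher.

Primer 2, 38°C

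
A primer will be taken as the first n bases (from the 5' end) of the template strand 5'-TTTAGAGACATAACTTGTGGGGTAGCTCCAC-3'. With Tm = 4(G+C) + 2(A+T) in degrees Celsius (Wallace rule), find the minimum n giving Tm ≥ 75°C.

First 26 bases: TTTAGAGACATAACTTGTGGGGTAGC → Tm = 74°C (< 75°C)
First 27 bases: TTTAGAGACATAACTTGTGGGGTAGCT → Tm = 76°C (≥ 75°C)
Since every base adds ≥2°C, Tm only increases with n, so the threshold is first crossed at n = 27.

n = 27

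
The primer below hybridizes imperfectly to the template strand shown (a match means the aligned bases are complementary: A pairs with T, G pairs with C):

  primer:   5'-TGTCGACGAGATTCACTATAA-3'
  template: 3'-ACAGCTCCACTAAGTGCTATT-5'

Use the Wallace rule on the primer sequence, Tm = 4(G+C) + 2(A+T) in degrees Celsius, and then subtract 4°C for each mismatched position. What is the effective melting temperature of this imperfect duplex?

46°C

Primer base counts: A=7, T=6, G=4, C=4 → A+T=13, G+C=8
Perfect-match Tm = 2(13) + 4(8) = 26 + 32 = 58°C
Mismatches (positions where the bases are not complementary): 3 (at positions 7, 9, 17)
Effective Tm = 58 − 3×4 = 58 − 12 = 46°C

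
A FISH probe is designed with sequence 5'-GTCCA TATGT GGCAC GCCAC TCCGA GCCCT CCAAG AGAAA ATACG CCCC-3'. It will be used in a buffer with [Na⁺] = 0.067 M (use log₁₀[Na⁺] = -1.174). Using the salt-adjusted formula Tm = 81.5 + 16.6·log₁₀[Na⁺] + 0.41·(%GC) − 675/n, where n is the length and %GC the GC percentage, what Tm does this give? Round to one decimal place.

Length n = 49. C=19, G=10, T=7, A=13
G+C = 29, so %GC = 29/49 × 100 = 59.184%
Salt term: 16.6 × (-1.174) = -19.488
GC term: 0.41 × 59.184 = 24.265; length term: −675/49 = −13.776
Tm = 81.5 + (-19.488) + 24.265 − 13.776 = 72.501 → 72.5°C

72.5°C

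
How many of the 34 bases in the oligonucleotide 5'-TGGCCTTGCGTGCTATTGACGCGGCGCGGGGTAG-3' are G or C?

23

Scanning the sequence gives C=8, T=8, G=15, A=3.
G+C = 15 + 8 = 23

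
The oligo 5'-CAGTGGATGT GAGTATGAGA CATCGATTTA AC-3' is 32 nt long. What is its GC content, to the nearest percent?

41%

A=10, T=9, G=9, C=4
G+C = 9 + 4 = 13 out of 32 bases
%GC = 13/32 × 100 = 40.62% ≈ 41%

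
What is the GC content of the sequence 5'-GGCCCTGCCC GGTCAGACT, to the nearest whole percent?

A=2, G=6, T=3, C=8
G+C = 6 + 8 = 14 out of 19 bases
%GC = 14/19 × 100 = 73.68% ≈ 74%

74%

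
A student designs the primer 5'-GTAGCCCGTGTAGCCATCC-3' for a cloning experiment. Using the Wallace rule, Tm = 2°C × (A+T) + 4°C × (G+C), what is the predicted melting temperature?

62°C

Counting bases: G=5, C=7, T=4, A=3
AT pairs contribute 7, GC pairs contribute 12.
Tm = 2(7) + 4(12) = 14 + 48 = 62°C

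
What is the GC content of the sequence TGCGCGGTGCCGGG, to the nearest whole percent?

86%

Counting bases: G=8, C=4, A=0, T=2
G+C = 8 + 4 = 12 out of 14 bases
%GC = 12/14 × 100 = 85.71% ≈ 86%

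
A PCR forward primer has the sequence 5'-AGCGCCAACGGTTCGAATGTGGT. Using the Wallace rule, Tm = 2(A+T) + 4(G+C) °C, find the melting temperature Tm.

72°C

G=8, A=5, T=5, C=5
A+T = 10, G+C = 13
Tm = 2(10) + 4(13) = 20 + 52 = 72°C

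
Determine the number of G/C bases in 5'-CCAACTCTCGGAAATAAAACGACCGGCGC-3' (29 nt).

T=3, A=10, G=6, C=10
Total G or C: 6 + 10 = 16

16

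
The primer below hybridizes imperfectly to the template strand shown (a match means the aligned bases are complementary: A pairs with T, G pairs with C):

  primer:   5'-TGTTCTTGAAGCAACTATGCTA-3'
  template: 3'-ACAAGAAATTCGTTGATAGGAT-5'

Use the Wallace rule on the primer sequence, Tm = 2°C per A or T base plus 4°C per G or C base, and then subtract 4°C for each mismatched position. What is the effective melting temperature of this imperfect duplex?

Primer base counts: A=6, T=8, G=4, C=4 → A+T=14, G+C=8
Perfect-match Tm = 2(14) + 4(8) = 28 + 32 = 60°C
Mismatches (positions where the bases are not complementary): 2 (at positions 8, 19)
Effective Tm = 60 − 2×4 = 60 − 8 = 52°C

52°C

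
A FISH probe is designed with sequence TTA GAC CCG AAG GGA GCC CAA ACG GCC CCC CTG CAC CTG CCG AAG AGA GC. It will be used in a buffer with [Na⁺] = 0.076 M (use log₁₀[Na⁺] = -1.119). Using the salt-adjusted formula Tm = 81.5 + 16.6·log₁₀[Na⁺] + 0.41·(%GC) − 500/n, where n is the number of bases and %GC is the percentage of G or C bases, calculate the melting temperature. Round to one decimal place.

Length n = 50. C=19, G=14, T=4, A=13
G+C = 33, so %GC = 33/50 × 100 = 66%
Salt term: 16.6 × (-1.119) = -18.575
GC term: 0.41 × 66 = 27.06; length term: −500/50 = −10
Tm = 81.5 + (-18.575) + 27.06 − 10 = 79.985 → 80.0°C

80.0°C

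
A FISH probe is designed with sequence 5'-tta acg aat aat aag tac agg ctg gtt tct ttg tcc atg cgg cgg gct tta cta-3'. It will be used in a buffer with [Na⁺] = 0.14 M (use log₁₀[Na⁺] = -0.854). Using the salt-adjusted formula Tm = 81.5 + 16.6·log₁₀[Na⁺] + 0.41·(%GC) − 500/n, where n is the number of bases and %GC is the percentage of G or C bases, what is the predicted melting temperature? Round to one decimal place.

75.5°C

Length n = 54. Counting bases: T=18, G=13, C=10, A=13
G+C = 23, so %GC = 23/54 × 100 = 42.593%
Salt term: 16.6 × (-0.854) = -14.176
GC term: 0.41 × 42.593 = 17.463; length term: −500/54 = −9.259
Tm = 81.5 + (-14.176) + 17.463 − 9.259 = 75.528 → 75.5°C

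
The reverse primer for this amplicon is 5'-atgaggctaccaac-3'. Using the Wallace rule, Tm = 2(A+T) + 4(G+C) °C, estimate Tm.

42°C

C=4, T=2, A=5, G=3
So N_AT = 7 and N_GC = 7.
Tm = 2×7 + 4×7 = 42°C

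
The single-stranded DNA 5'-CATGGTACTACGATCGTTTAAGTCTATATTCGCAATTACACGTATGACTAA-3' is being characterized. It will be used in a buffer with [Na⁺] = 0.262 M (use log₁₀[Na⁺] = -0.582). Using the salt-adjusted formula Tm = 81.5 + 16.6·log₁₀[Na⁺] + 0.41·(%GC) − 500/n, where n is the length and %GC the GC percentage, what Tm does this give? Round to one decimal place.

76.5°C

Length n = 51. T=17, C=10, A=16, G=8
G+C = 18, so %GC = 18/51 × 100 = 35.294%
Salt term: 16.6 × (-0.582) = -9.661
GC term: 0.41 × 35.294 = 14.471; length term: −500/51 = −9.804
Tm = 81.5 + (-9.661) + 14.471 − 9.804 = 76.506 → 76.5°C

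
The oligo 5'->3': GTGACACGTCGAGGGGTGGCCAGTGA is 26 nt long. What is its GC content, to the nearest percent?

Base counts: T=4, C=5, A=5, G=12
G+C = 12 + 5 = 17 out of 26 bases
%GC = 17/26 × 100 = 65.38% ≈ 65%

65%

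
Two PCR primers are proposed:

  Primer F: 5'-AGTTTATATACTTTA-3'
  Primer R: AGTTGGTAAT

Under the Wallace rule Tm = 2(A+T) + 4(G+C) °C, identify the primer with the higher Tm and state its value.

Primer F, 34°C

Primer F: A+T=13, G+C=2 → Tm = 2(13)+4(2) = 34°C
Primer R: A+T=7, G+C=3 → Tm = 2(7)+4(3) = 26°C
34°C vs 26°C → primer F is higher.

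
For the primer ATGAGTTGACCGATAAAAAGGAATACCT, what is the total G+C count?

Scanning the sequence gives A=12, G=6, C=4, T=6.
G+C = 6 + 4 = 10

10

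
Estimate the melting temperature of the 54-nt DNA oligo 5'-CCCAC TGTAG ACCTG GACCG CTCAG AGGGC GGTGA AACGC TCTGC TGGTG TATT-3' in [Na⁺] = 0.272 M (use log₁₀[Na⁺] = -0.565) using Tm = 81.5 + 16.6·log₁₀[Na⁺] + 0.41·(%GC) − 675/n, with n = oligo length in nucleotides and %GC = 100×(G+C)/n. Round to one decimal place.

Length n = 54. Scanning the sequence gives T=12, A=10, C=15, G=17.
G+C = 32, so %GC = 32/54 × 100 = 59.259%
Salt term: 16.6 × (-0.565) = -9.379
GC term: 0.41 × 59.259 = 24.296; length term: −675/54 = −12.5
Tm = 81.5 + (-9.379) + 24.296 − 12.5 = 83.917 → 83.9°C

83.9°C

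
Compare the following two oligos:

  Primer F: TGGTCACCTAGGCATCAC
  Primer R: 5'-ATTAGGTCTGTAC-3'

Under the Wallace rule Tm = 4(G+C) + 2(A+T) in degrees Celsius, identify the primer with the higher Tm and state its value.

Primer F, 56°C

Primer F: A+T=8, G+C=10 → Tm = 2(8)+4(10) = 56°C
Primer R: A+T=8, G+C=5 → Tm = 2(8)+4(5) = 36°C
56°C vs 36°C → primer F is higher.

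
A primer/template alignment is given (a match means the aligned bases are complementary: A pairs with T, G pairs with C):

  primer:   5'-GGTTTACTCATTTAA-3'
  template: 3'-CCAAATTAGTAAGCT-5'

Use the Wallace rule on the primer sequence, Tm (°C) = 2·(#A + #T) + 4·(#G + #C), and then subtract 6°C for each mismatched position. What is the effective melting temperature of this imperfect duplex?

20°C

Primer base counts: A=4, T=7, G=2, C=2 → A+T=11, G+C=4
Perfect-match Tm = 2(11) + 4(4) = 22 + 16 = 38°C
Mismatches (positions where the bases are not complementary): 3 (at positions 7, 13, 14)
Effective Tm = 38 − 3×6 = 38 − 18 = 20°C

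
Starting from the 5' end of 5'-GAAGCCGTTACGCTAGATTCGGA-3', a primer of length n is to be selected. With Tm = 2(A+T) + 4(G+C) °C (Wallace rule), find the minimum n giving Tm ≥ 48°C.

n = 16

First 15 bases: GAAGCCGTTACGCTA → Tm = 46°C (< 48°C)
First 16 bases: GAAGCCGTTACGCTAG → Tm = 50°C (≥ 48°C)
Each additional base adds 2°C (A/T) or 4°C (G/C), so Tm is non-decreasing in n; n = 16 is the first length to reach 48°C.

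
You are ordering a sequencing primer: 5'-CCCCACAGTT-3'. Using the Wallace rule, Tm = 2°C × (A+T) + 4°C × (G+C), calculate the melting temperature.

32°C

Scanning the sequence gives G=1, A=2, C=5, T=2.
A+T = 4, G+C = 6
Tm = 2(4) + 4(6) = 8 + 24 = 32°C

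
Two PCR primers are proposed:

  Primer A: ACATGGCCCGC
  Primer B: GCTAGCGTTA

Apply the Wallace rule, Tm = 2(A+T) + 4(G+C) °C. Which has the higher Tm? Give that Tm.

Primer A: A+T=3, G+C=8 → Tm = 2(3)+4(8) = 38°C
Primer B: A+T=5, G+C=5 → Tm = 2(5)+4(5) = 30°C
38°C vs 30°C → primer A is higher.

Primer A, 38°C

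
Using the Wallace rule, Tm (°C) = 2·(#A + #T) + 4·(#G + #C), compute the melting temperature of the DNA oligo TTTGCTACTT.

26°C

Scanning the sequence gives T=6, C=2, G=1, A=1.
AT pairs contribute 7, GC pairs contribute 3.
Tm = 4·3 + 2·7 = 12 + 14 = 26°C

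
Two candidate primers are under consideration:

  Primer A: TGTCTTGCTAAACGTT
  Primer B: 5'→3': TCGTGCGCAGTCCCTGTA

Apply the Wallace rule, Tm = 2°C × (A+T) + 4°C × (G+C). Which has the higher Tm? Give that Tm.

Primer A: A+T=10, G+C=6 → Tm = 2(10)+4(6) = 44°C
Primer B: A+T=7, G+C=11 → Tm = 2(7)+4(11) = 58°C
44°C vs 58°C → primer B is higher.

Primer B, 58°C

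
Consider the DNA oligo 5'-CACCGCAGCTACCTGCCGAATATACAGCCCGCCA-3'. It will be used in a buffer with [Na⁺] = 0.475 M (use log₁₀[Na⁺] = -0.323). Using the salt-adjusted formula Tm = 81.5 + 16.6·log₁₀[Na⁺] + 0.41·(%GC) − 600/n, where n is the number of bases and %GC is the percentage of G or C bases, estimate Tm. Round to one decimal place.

83.8°C

Length n = 34. Counting bases: C=15, G=6, A=9, T=4
G+C = 21, so %GC = 21/34 × 100 = 61.765%
Salt term: 16.6 × (-0.323) = -5.362
GC term: 0.41 × 61.765 = 25.324; length term: −600/34 = −17.647
Tm = 81.5 + (-5.362) + 25.324 − 17.647 = 83.815 → 83.8°C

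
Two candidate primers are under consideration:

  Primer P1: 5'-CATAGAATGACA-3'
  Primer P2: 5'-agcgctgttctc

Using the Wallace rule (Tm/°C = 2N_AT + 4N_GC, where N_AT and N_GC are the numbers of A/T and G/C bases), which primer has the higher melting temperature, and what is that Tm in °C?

Primer P1: A+T=8, G+C=4 → Tm = 2(8)+4(4) = 32°C
Primer P2: A+T=5, G+C=7 → Tm = 2(5)+4(7) = 38°C
32°C vs 38°C → primer P2 is higher.

Primer P2, 38°C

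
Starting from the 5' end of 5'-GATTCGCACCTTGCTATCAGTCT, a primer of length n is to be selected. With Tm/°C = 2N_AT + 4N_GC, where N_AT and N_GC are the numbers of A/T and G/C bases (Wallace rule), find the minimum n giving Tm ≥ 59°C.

First 19 bases: GATTCGCACCTTGCTATCA → Tm = 56°C (< 59°C)
First 20 bases: GATTCGCACCTTGCTATCAG → Tm = 60°C (≥ 59°C)
Each additional base adds 2°C (A/T) or 4°C (G/C), so Tm is non-decreasing in n; n = 20 is the first length to reach 59°C.

n = 20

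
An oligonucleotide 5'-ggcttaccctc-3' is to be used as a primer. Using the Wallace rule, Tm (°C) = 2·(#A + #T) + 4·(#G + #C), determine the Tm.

36°C

C=5, T=3, G=2, A=1
A+T = 4, G+C = 7
Tm = 4·7 + 2·4 = 28 + 8 = 36°C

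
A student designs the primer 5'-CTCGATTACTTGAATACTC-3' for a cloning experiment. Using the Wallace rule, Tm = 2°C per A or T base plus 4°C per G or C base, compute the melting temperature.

Counting bases: A=5, T=7, G=2, C=5
A+T = 12, G+C = 7
Tm = 2(12) + 4(7) = 24 + 28 = 52°C

52°C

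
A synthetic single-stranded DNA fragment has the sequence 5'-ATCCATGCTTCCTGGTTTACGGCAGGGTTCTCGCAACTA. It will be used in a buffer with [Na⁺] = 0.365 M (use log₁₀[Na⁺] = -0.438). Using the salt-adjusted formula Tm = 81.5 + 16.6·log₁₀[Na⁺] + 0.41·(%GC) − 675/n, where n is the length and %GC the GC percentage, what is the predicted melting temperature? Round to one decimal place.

77.9°C

Length n = 39. A=7, C=11, T=12, G=9
G+C = 20, so %GC = 20/39 × 100 = 51.282%
Salt term: 16.6 × (-0.438) = -7.271
GC term: 0.41 × 51.282 = 21.026; length term: −675/39 = −17.308
Tm = 81.5 + (-7.271) + 21.026 − 17.308 = 77.947 → 77.9°C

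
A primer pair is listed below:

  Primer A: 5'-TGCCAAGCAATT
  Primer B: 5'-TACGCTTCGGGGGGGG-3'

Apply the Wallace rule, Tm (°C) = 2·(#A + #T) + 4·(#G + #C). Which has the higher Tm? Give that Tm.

Primer A: A+T=7, G+C=5 → Tm = 2(7)+4(5) = 34°C
Primer B: A+T=4, G+C=12 → Tm = 2(4)+4(12) = 56°C
34°C vs 56°C → primer B is higher.

Primer B, 56°C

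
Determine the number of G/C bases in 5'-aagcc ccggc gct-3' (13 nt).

10

T=1, A=2, C=6, G=4
Total G or C: 4 + 6 = 10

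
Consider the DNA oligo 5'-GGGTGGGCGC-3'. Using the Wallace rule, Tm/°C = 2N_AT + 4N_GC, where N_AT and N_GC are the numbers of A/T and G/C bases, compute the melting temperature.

Scanning the sequence gives C=2, G=7, A=0, T=1.
So N_AT = 1 and N_GC = 9.
Tm = 2(1) + 4(9) = 2 + 36 = 38°C

38°C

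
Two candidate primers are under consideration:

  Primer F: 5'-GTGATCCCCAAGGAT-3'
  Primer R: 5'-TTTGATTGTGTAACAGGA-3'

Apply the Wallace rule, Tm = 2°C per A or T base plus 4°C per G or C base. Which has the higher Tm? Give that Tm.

Primer F: A+T=7, G+C=8 → Tm = 2(7)+4(8) = 46°C
Primer R: A+T=12, G+C=6 → Tm = 2(12)+4(6) = 48°C
46°C vs 48°C → primer R is higher.

Primer R, 48°C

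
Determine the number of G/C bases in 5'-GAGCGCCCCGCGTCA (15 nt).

Counting bases: A=2, T=1, C=7, G=5
Total G or C: 5 + 7 = 12

12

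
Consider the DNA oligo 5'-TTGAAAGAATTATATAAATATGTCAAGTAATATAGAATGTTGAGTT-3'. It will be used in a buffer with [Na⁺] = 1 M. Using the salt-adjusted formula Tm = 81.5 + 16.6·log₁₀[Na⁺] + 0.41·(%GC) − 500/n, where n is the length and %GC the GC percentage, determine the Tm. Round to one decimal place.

78.7°C

Length n = 46. Scanning the sequence gives C=1, G=8, A=20, T=17.
G+C = 9, so %GC = 9/46 × 100 = 19.565%
Salt term: 16.6 × (0) = 0
GC term: 0.41 × 19.565 = 8.022; length term: −500/46 = −10.87
Tm = 81.5 + (0) + 8.022 − 10.87 = 78.652 → 78.7°C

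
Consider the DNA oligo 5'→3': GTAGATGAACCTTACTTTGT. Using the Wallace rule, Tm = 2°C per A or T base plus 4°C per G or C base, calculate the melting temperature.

Base counts: C=3, T=8, A=5, G=4
AT pairs contribute 13, GC pairs contribute 7.
Tm = 2(13) + 4(7) = 26 + 28 = 54°C

54°C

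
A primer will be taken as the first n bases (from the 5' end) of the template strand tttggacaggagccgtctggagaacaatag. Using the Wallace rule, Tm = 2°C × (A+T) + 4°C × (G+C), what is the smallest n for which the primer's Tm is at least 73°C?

n = 24

First 23 bases: TTTGGACAGGAGCCGTCTGGAGA → Tm = 72°C (< 73°C)
First 24 bases: TTTGGACAGGAGCCGTCTGGAGAA → Tm = 74°C (≥ 73°C)
Each additional base adds 2°C (A/T) or 4°C (G/C), so Tm is non-decreasing in n; n = 24 is the first length to reach 73°C.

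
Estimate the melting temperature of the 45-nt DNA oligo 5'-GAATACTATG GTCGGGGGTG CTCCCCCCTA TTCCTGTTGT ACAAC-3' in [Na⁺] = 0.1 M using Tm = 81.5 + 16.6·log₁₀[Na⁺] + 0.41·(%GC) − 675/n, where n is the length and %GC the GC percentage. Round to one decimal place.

Length n = 45. Scanning the sequence gives G=11, C=13, A=8, T=13.
G+C = 24, so %GC = 24/45 × 100 = 53.333%
Salt term: 16.6 × (-1) = -16.6
GC term: 0.41 × 53.333 = 21.867; length term: −675/45 = −15
Tm = 81.5 + (-16.6) + 21.867 − 15 = 71.767 → 71.8°C

71.8°C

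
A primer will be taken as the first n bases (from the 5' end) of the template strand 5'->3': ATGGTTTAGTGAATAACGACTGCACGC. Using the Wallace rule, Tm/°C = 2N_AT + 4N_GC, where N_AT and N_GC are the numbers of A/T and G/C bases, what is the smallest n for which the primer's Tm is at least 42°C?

First 16 bases: ATGGTTTAGTGAATAA → Tm = 40°C (< 42°C)
First 17 bases: ATGGTTTAGTGAATAAC → Tm = 44°C (≥ 42°C)
Each additional base adds 2°C (A/T) or 4°C (G/C), so Tm is non-decreasing in n; n = 17 is the first length to reach 42°C.

n = 17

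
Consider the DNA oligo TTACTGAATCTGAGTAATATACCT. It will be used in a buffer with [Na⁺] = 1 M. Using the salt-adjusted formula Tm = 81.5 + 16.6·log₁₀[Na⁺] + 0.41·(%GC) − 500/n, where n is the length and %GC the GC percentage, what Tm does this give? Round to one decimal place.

Length n = 24. Scanning the sequence gives G=3, T=9, C=4, A=8.
G+C = 7, so %GC = 7/24 × 100 = 29.167%
Salt term: 16.6 × (0) = 0
GC term: 0.41 × 29.167 = 11.958; length term: −500/24 = −20.833
Tm = 81.5 + (0) + 11.958 − 20.833 = 72.625 → 72.6°C

72.6°C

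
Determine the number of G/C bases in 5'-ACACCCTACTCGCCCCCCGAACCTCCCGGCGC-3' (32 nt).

24

T=3, A=5, G=5, C=19
G+C = 5 + 19 = 24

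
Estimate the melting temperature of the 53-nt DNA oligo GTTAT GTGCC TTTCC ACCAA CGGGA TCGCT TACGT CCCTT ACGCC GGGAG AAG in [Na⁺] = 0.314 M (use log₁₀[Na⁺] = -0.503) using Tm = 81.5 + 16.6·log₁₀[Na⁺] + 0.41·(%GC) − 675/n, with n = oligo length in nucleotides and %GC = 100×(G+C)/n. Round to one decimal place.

Length n = 53. Base counts: T=13, C=16, G=14, A=10
G+C = 30, so %GC = 30/53 × 100 = 56.604%
Salt term: 16.6 × (-0.503) = -8.35
GC term: 0.41 × 56.604 = 23.208; length term: −675/53 = −12.736
Tm = 81.5 + (-8.35) + 23.208 − 12.736 = 83.622 → 83.6°C

83.6°C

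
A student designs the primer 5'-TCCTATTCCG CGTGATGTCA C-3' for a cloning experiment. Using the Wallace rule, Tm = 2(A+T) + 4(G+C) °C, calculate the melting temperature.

C=7, T=7, A=3, G=4
AT pairs contribute 10, GC pairs contribute 11.
Tm = 2(10) + 4(11) = 20 + 44 = 64°C

64°C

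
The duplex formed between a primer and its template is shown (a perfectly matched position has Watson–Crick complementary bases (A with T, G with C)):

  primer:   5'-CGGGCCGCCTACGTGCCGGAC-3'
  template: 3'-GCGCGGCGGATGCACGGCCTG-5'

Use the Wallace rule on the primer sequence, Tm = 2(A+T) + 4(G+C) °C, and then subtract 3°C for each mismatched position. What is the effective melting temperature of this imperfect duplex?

Primer base counts: A=2, T=2, G=8, C=9 → A+T=4, G+C=17
Perfect-match Tm = 2(4) + 4(17) = 8 + 68 = 76°C
Mismatches (positions where the bases are not complementary): 1 (at position 3)
Effective Tm = 76 − 1×3 = 76 − 3 = 73°C

73°C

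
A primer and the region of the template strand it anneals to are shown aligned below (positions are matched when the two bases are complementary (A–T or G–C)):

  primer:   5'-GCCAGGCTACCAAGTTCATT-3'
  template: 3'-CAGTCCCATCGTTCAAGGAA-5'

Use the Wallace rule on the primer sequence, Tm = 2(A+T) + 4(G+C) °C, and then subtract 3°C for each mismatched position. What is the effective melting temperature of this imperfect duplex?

48°C

Primer base counts: A=5, T=5, G=4, C=6 → A+T=10, G+C=10
Perfect-match Tm = 2(10) + 4(10) = 20 + 40 = 60°C
Mismatches (positions where the bases are not complementary): 4 (at positions 2, 7, 10, 18)
Effective Tm = 60 − 4×3 = 60 − 12 = 48°C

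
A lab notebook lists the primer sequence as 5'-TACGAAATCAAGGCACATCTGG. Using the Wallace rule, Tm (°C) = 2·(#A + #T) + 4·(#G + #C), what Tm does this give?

Counting bases: A=8, T=4, C=5, G=5
So N_AT = 12 and N_GC = 10.
Tm = 2×12 + 4×10 = 64°C

64°C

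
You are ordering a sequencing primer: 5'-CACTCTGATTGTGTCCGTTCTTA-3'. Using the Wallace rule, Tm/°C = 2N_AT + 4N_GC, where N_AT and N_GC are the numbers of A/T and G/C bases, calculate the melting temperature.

66°C

A=3, G=4, C=6, T=10
So N_AT = 13 and N_GC = 10.
Tm = 2×13 + 4×10 = 66°C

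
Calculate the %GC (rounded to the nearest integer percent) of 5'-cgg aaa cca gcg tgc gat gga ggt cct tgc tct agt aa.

55%

Counting bases: T=8, A=9, C=9, G=12
G+C = 12 + 9 = 21 out of 38 bases
%GC = 21/38 × 100 = 55.26% ≈ 55%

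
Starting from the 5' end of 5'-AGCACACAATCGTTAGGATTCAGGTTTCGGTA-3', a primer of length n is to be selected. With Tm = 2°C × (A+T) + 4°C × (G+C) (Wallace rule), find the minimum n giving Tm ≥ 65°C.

n = 23

First 22 bases: AGCACACAATCGTTAGGATTCA → Tm = 62°C (< 65°C)
First 23 bases: AGCACACAATCGTTAGGATTCAG → Tm = 66°C (≥ 65°C)
Each additional base adds 2°C (A/T) or 4°C (G/C), so Tm is non-decreasing in n; n = 23 is the first length to reach 65°C.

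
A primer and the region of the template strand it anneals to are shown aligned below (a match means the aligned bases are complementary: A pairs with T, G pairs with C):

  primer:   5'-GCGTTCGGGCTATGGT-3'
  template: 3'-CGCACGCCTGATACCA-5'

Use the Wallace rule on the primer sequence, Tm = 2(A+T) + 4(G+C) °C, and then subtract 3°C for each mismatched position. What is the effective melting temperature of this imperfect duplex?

46°C

Primer base counts: A=1, T=5, G=7, C=3 → A+T=6, G+C=10
Perfect-match Tm = 2(6) + 4(10) = 12 + 40 = 52°C
Mismatches (positions where the bases are not complementary): 2 (at positions 5, 9)
Effective Tm = 52 − 2×3 = 52 − 6 = 46°C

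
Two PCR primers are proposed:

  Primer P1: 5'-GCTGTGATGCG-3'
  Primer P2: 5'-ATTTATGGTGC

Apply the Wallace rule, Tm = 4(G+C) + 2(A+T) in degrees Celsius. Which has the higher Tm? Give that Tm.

Primer P1: A+T=4, G+C=7 → Tm = 2(4)+4(7) = 36°C
Primer P2: A+T=7, G+C=4 → Tm = 2(7)+4(4) = 30°C
36°C vs 30°C → primer P1 is higher.

Primer P1, 36°C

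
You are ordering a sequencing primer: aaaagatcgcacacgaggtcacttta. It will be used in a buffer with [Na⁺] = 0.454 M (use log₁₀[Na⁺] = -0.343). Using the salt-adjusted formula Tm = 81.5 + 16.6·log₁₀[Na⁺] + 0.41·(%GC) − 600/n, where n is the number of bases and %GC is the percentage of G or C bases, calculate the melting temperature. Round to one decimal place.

Length n = 26. Base counts: A=10, T=5, G=5, C=6
G+C = 11, so %GC = 11/26 × 100 = 42.308%
Salt term: 16.6 × (-0.343) = -5.694
GC term: 0.41 × 42.308 = 17.346; length term: −600/26 = −23.077
Tm = 81.5 + (-5.694) + 17.346 − 23.077 = 70.075 → 70.1°C

70.1°C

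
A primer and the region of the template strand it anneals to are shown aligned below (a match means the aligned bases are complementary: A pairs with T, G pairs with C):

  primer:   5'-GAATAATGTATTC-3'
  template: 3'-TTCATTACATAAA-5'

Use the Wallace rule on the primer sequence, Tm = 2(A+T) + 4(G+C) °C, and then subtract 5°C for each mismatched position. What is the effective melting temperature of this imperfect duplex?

17°C

Primer base counts: A=5, T=5, G=2, C=1 → A+T=10, G+C=3
Perfect-match Tm = 2(10) + 4(3) = 20 + 12 = 32°C
Mismatches (positions where the bases are not complementary): 3 (at positions 1, 3, 13)
Effective Tm = 32 − 3×5 = 32 − 15 = 17°C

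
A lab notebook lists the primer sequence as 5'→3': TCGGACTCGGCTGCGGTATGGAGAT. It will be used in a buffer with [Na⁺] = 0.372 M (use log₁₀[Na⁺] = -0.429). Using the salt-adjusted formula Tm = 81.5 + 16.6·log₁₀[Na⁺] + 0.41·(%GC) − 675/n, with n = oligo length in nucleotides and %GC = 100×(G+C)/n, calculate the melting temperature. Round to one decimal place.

Length n = 25. Scanning the sequence gives C=5, T=6, A=4, G=10.
G+C = 15, so %GC = 15/25 × 100 = 60%
Salt term: 16.6 × (-0.429) = -7.121
GC term: 0.41 × 60 = 24.6; length term: −675/25 = −27
Tm = 81.5 + (-7.121) + 24.6 − 27 = 71.979 → 72.0°C

72.0°C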